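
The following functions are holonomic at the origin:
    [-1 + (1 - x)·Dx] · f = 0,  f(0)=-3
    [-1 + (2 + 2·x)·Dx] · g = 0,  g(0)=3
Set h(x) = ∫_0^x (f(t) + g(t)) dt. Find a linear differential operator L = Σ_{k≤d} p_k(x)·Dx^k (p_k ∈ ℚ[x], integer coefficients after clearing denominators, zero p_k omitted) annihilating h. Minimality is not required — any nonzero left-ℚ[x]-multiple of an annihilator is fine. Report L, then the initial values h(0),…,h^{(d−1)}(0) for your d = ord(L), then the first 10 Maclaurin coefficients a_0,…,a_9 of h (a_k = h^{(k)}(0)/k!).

L = (-5 - 3·x)·Dx + (9 + 14·x + 9·x^2)·Dx^2 + (-2 - 6·x + 2·x^2 + 6·x^3)·Dx^3  (order 3).
h: a_k = 0, 0, -3/4, -9/8, -45/64, -399/640, -249/512, -3135/7168, -6045/16384, -33197/98304, …
ICs: h(0) = 0, h′(0) = 0, h′′(0) = -3/2.

f: a_k = -3, -3, -3, -3, -3, -3, -3, -3, -3, -3, …
g: a_k = 3, 3/2, -3/8, 3/16, -15/128, 21/256, -63/1024, 99/2048, -1287/32768, 2145/65536, …
h₀=f+g: left-lcm gives L₀, ord ≤ 2.
h=∫₀ˣh₀: take L = L₀·Dx.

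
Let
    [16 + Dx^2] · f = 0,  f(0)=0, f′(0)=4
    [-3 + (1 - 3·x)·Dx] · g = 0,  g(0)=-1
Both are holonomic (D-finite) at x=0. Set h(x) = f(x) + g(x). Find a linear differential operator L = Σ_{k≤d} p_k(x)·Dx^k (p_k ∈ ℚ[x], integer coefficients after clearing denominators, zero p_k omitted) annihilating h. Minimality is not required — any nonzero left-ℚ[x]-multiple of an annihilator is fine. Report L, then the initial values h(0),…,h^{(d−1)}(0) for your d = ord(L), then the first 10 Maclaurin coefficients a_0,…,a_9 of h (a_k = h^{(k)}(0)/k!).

L = (-1680 + 2304·x - 3456·x^2) + (272 - 1584·x + 3456·x^2 - 3456·x^3)·Dx + (-105 + 144·x - 216·x^2)·Dx^2 + (17 - 99·x + 216·x^2 - 216·x^3)·Dx^3  (order 3).
h: a_k = -1, 1, -9, -113/3, -81, -3517/15, -729, -689929/315, -6561, -55799257/2835, …
ICs: h(0) = -1, h′(0) = 1, h′′(0) = -18.

f: a_k = 0, 4, 0, -32/3, 0, 128/15, 0, -1024/315, 0, 2048/2835, …
g: a_k = -1, -3, -9, -27, -81, -243, -729, -2187, -6561, -19683, …
Sum ⇒ L₀ = lclm(L_f,L_g) in ℚ(x)⟨Dx⟩.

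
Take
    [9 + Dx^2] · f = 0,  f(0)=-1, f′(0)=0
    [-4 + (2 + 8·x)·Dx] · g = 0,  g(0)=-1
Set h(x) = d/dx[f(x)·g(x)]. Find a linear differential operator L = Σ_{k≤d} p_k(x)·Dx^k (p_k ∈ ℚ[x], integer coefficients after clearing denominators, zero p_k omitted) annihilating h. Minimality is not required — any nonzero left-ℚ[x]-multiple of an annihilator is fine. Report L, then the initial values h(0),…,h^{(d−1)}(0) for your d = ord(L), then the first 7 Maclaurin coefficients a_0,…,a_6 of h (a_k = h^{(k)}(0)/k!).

f: a_k = -1, 0, 9/2, 0, -27/8, 0, 81/80, …
g: a_k = -1, -2, 2, -4, 10, -28, 84, …
h₀=f·g: eliminate ⇒ L₀, order ≤ 2·1.
Derive L from L₀ (diff closure).
L = (131 + 1392·x + 4512·x^2 + 6912·x^3 + 6912·x^4) + (4 - 80·x - 576·x^2 - 768·x^3)·Dx + (7 + 80·x + 352·x^2 + 768·x^3 + 768·x^4)·Dx^2  (order 2).
h: a_k = 2, -13, -15, 19/2, 335/4, -11223/40, 41853/40, …
ICs: h(0) = 2, h′(0) = -13.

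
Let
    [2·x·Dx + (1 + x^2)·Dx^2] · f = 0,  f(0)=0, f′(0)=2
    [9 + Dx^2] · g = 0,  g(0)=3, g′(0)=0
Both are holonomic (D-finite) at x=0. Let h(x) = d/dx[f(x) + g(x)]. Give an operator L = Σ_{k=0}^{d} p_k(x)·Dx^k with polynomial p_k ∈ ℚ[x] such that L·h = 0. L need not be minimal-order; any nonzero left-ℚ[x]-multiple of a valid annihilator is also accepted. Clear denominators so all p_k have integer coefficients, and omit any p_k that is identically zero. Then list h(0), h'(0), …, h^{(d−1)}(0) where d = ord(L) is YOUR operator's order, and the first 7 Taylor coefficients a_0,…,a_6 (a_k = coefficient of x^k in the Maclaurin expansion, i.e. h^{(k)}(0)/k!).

L = (-54·x + 540·x^3 + 162·x^5) + (63 + 279·x^2 + 297·x^4 + 81·x^6)·Dx + (-6·x + 60·x^3 + 18·x^5)·Dx^2 + (7 + 31·x^2 + 33·x^4 + 9·x^6)·Dx^3  (order 3).
h: a_k = 2, -27, -2, 81/2, 2, -729/40, -2, …
ICs: h(0) = 2, h′(0) = -27, h′′(0) = -4.

f: a_k = 0, 2, 0, -2/3, 0, 2/5, 0, …
g: a_k = 3, 0, -27/2, 0, 81/8, 0, -243/80, …
Weyl lclm of L_f,L_g ⇒ L₀ (ord ≤ 4).
Differentiate: ansatz ord ≤ ord L₀ ⇒ L.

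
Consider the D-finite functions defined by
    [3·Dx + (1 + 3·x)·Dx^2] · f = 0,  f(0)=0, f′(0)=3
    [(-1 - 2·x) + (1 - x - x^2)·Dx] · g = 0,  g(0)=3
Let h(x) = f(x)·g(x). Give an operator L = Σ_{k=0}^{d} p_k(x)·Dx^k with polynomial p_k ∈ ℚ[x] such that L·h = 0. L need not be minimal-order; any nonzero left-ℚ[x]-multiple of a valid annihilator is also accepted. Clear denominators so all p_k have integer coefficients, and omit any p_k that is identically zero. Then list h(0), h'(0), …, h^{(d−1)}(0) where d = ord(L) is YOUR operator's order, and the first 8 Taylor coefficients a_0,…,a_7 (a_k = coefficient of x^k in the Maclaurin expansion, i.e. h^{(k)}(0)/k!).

L = (5 + 12·x) + (-1 + 13·x + 15·x^2)·Dx + (-1 - 2·x + 4·x^2 + 3·x^3)·Dx^2  (order 2).
h: a_k = 0, 9, -9/2, 63/2, -135/4, 2871/20, -2547/10, 115659/140, …
ICs: h(0) = 0, h′(0) = 9.

f: a_k = 0, 3, -9/2, 9, -81/4, 243/5, -243/2, 2187/7, …
g: a_k = 3, 3, 6, 9, 15, 24, 39, 63, …
h₀=f·g: eliminate ⇒ L₀, order ≤ 2·1.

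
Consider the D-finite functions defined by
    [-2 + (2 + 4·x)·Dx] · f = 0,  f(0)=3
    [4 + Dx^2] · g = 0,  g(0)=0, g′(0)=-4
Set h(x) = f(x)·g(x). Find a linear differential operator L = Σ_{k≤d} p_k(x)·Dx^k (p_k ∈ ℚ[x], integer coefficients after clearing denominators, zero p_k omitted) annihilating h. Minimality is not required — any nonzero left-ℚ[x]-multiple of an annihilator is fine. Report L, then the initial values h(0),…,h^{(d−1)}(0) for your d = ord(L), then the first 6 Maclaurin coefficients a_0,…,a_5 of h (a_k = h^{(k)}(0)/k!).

f: a_k = 3, 3, -3/2, 3/2, -15/8, 21/8, …
g: a_k = 0, -4, 0, 8/3, 0, -8/15, …
Sym-product of L_f,L_g gives L₀ (≤ ord 2).
L = (7 + 16·x + 16·x^2) + (-2 - 4·x)·Dx + (1 + 4·x + 4·x^2)·Dx^2  (order 2).
h: a_k = 0, -12, -12, 14, 2, 19/10, …
ICs: h(0) = 0, h′(0) = -12.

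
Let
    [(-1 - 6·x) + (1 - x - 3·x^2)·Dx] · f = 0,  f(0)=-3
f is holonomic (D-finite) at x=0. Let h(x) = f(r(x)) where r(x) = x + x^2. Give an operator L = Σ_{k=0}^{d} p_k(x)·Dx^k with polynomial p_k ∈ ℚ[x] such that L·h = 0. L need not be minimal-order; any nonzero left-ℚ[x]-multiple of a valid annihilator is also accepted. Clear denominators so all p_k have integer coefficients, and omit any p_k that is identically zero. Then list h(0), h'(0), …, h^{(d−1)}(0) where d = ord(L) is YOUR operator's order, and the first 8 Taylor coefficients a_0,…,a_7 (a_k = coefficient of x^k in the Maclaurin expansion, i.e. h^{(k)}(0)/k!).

L = (1 + 8·x + 18·x^2 + 12·x^3) + (-1 + x + 4·x^2 + 6·x^3 + 3·x^4)·Dx  (order 1).
h: a_k = -3, -3, -15, -45, -132, -411, -1254, -3825, …
ICs: h(0) = -3.

f: a_k = -3, -3, -12, -21, -57, -120, -291, -651, …
h₀=f(r): pull back L_f along r ⇒ L₀.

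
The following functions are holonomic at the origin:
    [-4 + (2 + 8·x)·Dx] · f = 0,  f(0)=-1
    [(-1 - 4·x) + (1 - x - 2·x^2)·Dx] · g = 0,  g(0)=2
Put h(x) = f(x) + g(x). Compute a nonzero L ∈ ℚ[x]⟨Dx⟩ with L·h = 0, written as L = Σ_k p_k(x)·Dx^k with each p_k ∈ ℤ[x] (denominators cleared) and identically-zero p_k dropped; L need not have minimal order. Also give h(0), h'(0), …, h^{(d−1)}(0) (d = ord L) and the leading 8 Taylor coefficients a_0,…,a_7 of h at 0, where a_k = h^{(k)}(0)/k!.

L = (16 + 84·x + 120·x^2 + 160·x^3) + (-10 - 52·x - 204·x^2 - 400·x^3 - 400·x^4)·Dx + (-1 + 7·x + 56·x^2 + 8·x^3 - 200·x^4 - 160·x^5)·Dx^2  (order 2).
h: a_k = 1, 0, 8, 6, 32, 14, 170, -94, …
ICs: h(0) = 1, h′(0) = 0.

f: a_k = -1, -2, 2, -4, 10, -28, 84, -264, …
g: a_k = 2, 2, 6, 10, 22, 42, 86, 170, …
Sum ⇒ L₀ = lclm(L_f,L_g) in ℚ(x)⟨Dx⟩.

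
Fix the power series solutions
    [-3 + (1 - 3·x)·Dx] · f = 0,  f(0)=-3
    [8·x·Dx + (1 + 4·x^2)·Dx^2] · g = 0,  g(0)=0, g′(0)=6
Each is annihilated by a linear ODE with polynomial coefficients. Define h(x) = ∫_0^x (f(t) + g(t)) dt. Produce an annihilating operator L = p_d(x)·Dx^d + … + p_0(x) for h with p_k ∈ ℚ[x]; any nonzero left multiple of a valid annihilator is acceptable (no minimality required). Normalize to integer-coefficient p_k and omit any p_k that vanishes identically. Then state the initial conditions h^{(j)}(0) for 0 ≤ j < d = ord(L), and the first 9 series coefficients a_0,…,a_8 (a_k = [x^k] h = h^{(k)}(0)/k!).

f: a_k = -3, -9, -27, -81, -243, -729, -2187, -6561, -19683, …
g: a_k = 0, 6, 0, -8, 0, 96/5, 0, -384/7, 0, …
Weyl lclm of L_f,L_g ⇒ L₀ (ord ≤ 3).
h=∫₀ˣh₀: take L = L₀·Dx.
L = (-24 + 288·x + 288·x^2)·Dx^2 + (31 - 24·x + 204·x^2 + 288·x^3)·Dx^3 + (-3 + 5·x + 20·x^3 + 48·x^4)·Dx^4  (order 4).
h: a_k = 0, -3, -3/2, -9, -89/4, -243/5, -1183/10, -2187/7, -46311/56, …
ICs: h(0) = 0, h′(0) = -3, h′′(0) = -3, h′′′(0) = -54.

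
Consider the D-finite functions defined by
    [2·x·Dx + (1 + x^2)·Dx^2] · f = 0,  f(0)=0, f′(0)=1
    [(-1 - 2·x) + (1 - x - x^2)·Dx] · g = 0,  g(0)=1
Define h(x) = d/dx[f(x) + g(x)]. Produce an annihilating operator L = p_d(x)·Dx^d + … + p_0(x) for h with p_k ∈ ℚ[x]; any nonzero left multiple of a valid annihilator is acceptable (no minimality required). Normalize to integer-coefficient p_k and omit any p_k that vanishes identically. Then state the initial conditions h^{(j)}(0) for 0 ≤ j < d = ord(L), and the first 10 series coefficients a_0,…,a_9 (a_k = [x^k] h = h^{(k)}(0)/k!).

f: a_k = 0, 1, 0, -1/3, 0, 1/5, 0, -1/7, 0, 1/9, …
g: a_k = 1, 1, 2, 3, 5, 8, 13, 21, 34, 55, …
Sum ⇒ L₀ = lclm(L_f,L_g) in ℚ(x)⟨Dx⟩.
Differentiate: ansatz ord ≤ ord L₀ ⇒ L.
L = (4 - 16·x - 64·x^2 - 72·x^3 - 66·x^4 - 6·x^6) + (-10 - 24·x - 28·x^2 - 60·x^3 - 65·x^4 - 50·x^5 - 3·x^6 - 6·x^7)·Dx + (2 + 2·x + 2·x^2 - 8·x^3 - 5·x^4 - 11·x^5 - 6·x^6 - x^7 - x^8)·Dx^2  (order 2).
h: a_k = 2, 4, 8, 20, 41, 78, 146, 272, 496, 890, …
ICs: h(0) = 2, h′(0) = 4.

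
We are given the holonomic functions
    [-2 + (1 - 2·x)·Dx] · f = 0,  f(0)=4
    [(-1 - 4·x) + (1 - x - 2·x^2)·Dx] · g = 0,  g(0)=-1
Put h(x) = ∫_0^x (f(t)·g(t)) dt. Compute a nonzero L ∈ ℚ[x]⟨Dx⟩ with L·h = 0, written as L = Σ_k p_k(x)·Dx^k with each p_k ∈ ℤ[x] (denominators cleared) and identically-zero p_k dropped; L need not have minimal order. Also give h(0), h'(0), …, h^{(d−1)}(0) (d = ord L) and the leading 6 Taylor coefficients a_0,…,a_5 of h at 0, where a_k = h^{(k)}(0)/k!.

L = (3 + 6·x)·Dx + (-1 + x + 2·x^2)·Dx^2  (order 2).
h: a_k = 0, -4, -6, -12, -23, -228/5, …
ICs: h(0) = 0, h′(0) = -4.

f: a_k = 4, 8, 16, 32, 64, 128, …
g: a_k = -1, -1, -3, -5, -11, -21, …
Product ⇒ symmetric product L₀, ord ≤ 1.
h=∫₀ˣh₀: take L = L₀·Dx.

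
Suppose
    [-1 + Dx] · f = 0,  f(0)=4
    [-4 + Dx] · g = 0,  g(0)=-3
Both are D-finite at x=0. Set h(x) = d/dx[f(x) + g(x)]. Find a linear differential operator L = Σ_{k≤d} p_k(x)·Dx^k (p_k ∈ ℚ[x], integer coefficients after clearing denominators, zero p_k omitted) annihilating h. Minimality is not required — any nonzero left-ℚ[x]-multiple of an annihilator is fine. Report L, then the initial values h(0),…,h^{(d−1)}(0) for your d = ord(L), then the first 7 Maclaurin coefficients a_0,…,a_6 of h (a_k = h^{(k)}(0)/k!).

f: a_k = 4, 4, 2, 2/3, 1/6, 1/30, 1/180, …
g: a_k = -3, -12, -24, -32, -32, -128/5, -256/15, …
h₀=f+g: left-lcm gives L₀, ord ≤ 2.
h=h₀': d/dx-closure on L₀ ⇒ L.
L = 4 - 5·Dx + Dx^2  (order 2).
h: a_k = -8, -44, -94, -382/3, -767/6, -3071/30, -12287/180, …
ICs: h(0) = -8, h′(0) = -44.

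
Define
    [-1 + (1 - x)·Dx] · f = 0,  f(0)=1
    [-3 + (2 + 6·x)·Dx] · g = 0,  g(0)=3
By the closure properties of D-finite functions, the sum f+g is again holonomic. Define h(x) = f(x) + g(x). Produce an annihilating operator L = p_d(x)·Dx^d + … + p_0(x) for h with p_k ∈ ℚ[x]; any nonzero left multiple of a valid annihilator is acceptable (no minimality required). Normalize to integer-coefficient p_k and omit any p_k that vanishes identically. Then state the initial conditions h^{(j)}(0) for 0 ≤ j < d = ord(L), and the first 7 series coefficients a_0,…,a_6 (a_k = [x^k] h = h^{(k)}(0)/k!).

L = (-21 - 27·x) + (17 + 30·x + 81·x^2)·Dx + (2 - 14·x - 42·x^2 + 54·x^3)·Dx^2  (order 2).
h: a_k = 4, 11/2, -19/8, 97/16, -1087/128, 5359/256, -44903/1024, …
ICs: h(0) = 4, h′(0) = 11/2.

f: a_k = 1, 1, 1, 1, 1, 1, 1, …
g: a_k = 3, 9/2, -27/8, 81/16, -1215/128, 5103/256, -45927/1024, …
h₀=f+g: left-lcm gives L₀, ord ≤ 2.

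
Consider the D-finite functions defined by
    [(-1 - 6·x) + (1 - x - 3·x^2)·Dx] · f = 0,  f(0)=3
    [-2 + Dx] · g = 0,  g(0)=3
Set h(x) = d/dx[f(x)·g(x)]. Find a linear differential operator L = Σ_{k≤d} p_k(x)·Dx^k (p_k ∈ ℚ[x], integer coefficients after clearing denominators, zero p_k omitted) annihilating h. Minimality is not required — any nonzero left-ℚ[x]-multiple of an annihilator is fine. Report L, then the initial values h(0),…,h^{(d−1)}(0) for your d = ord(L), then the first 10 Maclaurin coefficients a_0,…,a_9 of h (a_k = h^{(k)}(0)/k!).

f: a_k = 3, 3, 12, 21, 57, 120, 291, 651, 1524, 3477, …
g: a_k = 3, 6, 6, 4, 2, 4/5, 4/15, 8/105, 2/105, 4/945, …
Sym-product of L_f,L_g gives L₀ (≤ ord 1).
Derive L from L₀ (diff closure).
L = (16 + 30·x - 2·x^2 - 48·x^3 + 36·x^4) + (-3 - x + 19·x^2 + 6·x^3 - 18·x^4)·Dx  (order 1).
h: a_k = 27, 144, 495, 1548, 4422, 61386/5, 164487/5, 606944/7, 7855213/35, 60324646/105, …
ICs: h(0) = 27.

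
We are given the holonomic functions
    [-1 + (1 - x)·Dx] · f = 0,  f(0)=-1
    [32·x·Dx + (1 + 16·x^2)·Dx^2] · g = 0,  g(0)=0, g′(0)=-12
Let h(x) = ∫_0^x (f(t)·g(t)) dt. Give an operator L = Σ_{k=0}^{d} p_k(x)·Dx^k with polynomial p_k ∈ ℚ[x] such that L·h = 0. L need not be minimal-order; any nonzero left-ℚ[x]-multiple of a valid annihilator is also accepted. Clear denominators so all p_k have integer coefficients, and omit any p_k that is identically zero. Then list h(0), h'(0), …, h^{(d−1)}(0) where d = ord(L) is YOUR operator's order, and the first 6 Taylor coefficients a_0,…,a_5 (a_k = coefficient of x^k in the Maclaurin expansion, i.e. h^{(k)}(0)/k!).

L = 32·x·Dx + (2 - 32·x + 64·x^2)·Dx^2 + (-1 + x - 16·x^2 + 16·x^3)·Dx^3  (order 3).
h: a_k = 0, 0, 6, 4, -13, -52/5, …
ICs: h(0) = 0, h′(0) = 0, h′′(0) = 12.

f: a_k = -1, -1, -1, -1, -1, -1, …
g: a_k = 0, -12, 0, 64, 0, -3072/5, …
L₀ := L_f ⊗_s L_g (sym. prod.), ord ≤ 2.
Integrate: L := L₀·Dx.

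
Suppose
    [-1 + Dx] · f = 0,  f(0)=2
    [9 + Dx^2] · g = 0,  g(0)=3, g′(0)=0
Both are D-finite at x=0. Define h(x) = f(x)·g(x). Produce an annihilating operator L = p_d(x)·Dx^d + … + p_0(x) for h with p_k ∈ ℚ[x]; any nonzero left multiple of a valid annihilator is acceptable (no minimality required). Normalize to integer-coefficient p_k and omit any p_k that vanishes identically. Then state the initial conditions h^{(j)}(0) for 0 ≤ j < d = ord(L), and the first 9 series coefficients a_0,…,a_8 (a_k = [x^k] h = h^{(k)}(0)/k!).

f: a_k = 2, 2, 1, 1/3, 1/12, 1/60, 1/360, 1/2520, 1/20160, …
g: a_k = 3, 0, -27/2, 0, 81/8, 0, -243/80, 0, 2187/4480, …
f·g: L₀ = L_f ⊗_s L_g, ord ≤ 1·2.
L = 10 - 2·Dx + Dx^2  (order 2).
h: a_k = 6, 6, -24, -26, 7, 79/5, 44/15, -307/105, -527/420, …
ICs: h(0) = 6, h′(0) = 6.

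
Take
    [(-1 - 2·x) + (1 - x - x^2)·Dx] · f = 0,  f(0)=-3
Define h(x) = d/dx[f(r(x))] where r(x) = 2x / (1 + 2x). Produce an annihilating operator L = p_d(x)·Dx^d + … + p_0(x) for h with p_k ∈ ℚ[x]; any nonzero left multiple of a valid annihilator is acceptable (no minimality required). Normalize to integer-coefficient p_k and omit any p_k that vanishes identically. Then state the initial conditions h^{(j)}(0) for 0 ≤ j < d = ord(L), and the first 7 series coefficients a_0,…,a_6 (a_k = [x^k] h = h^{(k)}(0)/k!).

f: a_k = -3, -3, -6, -9, -15, -24, -39, …
Change of var in L_f (x↦r) gives L₀.
Derive L from L₀ (diff closure).
L = (4 + 24·x + 96·x^2 + 96·x^3) + (-1 - 10·x - 24·x^2 + 8·x^3 + 48·x^4)·Dx  (order 1).
h: a_k = -6, -24, 0, -192, 480, -2304, 8064, …
ICs: h(0) = -6.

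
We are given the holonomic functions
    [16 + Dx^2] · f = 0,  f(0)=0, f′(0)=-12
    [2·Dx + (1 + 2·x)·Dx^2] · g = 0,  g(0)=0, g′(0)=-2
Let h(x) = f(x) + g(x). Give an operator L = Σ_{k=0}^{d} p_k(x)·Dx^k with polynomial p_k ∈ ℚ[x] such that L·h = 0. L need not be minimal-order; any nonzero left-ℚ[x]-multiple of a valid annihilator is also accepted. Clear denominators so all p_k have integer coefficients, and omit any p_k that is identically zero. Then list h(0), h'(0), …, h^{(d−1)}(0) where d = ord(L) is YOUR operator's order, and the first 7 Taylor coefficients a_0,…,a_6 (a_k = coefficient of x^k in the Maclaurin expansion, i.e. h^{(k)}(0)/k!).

f: a_k = 0, -12, 0, 32, 0, -128/5, 0, …
g: a_k = 0, -2, 2, -8/3, 4, -32/5, 32/3, …
Weyl lclm of L_f,L_g ⇒ L₀ (ord ≤ 4).
L = (160 + 256·x + 256·x^2)·Dx + (48 + 224·x + 384·x^2 + 256·x^3)·Dx^2 + (10 + 16·x + 16·x^2)·Dx^3 + (3 + 14·x + 24·x^2 + 16·x^3)·Dx^4  (order 4).
h: a_k = 0, -14, 2, 88/3, 4, -32, 32/3, …
ICs: h(0) = 0, h′(0) = -14, h′′(0) = 4, h′′′(0) = 176.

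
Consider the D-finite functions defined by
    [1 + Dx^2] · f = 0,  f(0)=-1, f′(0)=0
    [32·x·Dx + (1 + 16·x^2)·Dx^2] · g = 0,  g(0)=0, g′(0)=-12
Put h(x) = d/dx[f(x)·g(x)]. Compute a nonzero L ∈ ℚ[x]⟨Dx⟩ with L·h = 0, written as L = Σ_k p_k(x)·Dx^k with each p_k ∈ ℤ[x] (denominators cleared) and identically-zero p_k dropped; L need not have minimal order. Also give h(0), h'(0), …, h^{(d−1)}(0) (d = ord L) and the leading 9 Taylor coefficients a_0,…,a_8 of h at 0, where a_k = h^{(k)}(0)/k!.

L = (209105 + 6893664·x^2 + 261353216·x^4 + 52248576·x^6 - 2162688·x^8 - 60817408·x^10 + 16777216·x^12) + (108608·x + 9933824·x^3 + 133857280·x^5 + 44564480·x^7 + 20971520·x^9 + 67108864·x^11)·Dx + (210210 + 6980800·x^2 + 263314944·x^4 + 66224128·x^6 + 4063232·x^8 - 54525952·x^10 + 33554432·x^12)·Dx^2 + (108608·x + 9933824·x^3 + 133857280·x^5 + 44564480·x^7 + 20971520·x^9 + 67108864·x^11)·Dx^3 + (1105 + 87136·x^2 + 1961728·x^4 + 13975552·x^6 + 6225920·x^8 + 6291456·x^10 + 16777216·x^12)·Dx^4  (order 4).
h: a_k = 12, 0, -210, 0, 6469/2, 0, -3079271/60, 0, 916452227/1120, …
ICs: h(0) = 12, h′(0) = 0, h′′(0) = -420, h′′′(0) = 0.

f: a_k = -1, 0, 1/2, 0, -1/24, 0, 1/720, 0, -1/40320, …
g: a_k = 0, -12, 0, 64, 0, -3072/5, 0, 49152/7, 0, …
Product ⇒ symmetric product L₀, ord ≤ 4.
Derive L from L₀ (diff closure).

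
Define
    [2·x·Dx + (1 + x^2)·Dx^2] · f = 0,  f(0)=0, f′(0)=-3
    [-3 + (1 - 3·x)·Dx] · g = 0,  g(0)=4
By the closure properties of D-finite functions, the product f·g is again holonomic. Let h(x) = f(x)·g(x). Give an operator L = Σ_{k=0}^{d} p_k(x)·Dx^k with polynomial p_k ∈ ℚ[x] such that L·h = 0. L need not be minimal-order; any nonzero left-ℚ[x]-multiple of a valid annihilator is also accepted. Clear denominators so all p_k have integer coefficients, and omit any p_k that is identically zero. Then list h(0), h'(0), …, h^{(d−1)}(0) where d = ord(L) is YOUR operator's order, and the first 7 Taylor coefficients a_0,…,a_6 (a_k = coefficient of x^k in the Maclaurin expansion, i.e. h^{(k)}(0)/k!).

L = 6·x + (6 - 2·x + 12·x^2)·Dx + (-1 + 3·x - x^2 + 3·x^3)·Dx^2  (order 2).
h: a_k = 0, -12, -36, -104, -312, -4692/5, -14076/5, …
ICs: h(0) = 0, h′(0) = -12.

f: a_k = 0, -3, 0, 1, 0, -3/5, 0, …
g: a_k = 4, 12, 36, 108, 324, 972, 2916, …
h₀=f·g: eliminate ⇒ L₀, order ≤ 2·1.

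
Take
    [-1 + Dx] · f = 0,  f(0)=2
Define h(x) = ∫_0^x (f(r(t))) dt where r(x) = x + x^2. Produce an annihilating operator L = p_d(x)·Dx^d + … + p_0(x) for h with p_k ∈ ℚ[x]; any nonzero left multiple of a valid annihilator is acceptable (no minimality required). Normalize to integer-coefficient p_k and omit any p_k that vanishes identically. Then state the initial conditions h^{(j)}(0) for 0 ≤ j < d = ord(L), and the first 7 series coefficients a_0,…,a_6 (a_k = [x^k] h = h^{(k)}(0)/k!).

L = (-1 - 2·x)·Dx + Dx^2  (order 2).
h: a_k = 0, 2, 1, 1, 7/12, 5/12, 9/40, …
ICs: h(0) = 0, h′(0) = 2.

f: a_k = 2, 2, 1, 1/3, 1/12, 1/60, 1/360, …
Change of var in L_f (x↦r) gives L₀.
h=∫h₀ ⇒ L = L₀·Dx.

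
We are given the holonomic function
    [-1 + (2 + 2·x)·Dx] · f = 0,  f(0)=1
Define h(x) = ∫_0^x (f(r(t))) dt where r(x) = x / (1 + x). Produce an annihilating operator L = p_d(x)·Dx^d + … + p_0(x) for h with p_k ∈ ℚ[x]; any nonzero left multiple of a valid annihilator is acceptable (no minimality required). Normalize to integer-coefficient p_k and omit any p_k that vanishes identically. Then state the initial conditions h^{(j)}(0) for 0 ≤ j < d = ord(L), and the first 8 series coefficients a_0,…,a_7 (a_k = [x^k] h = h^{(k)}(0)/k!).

f: a_k = 1, 1/2, -1/8, 1/16, -5/128, 7/256, -21/1024, 33/2048, …
h₀=f(r): pull back L_f along r ⇒ L₀.
∫: right-multiply L₀ by Dx.
L = -Dx + (2 + 6·x + 4·x^2)·Dx^2  (order 2).
h: a_k = 0, 1, 1/4, -5/24, 13/64, -141/640, 133/512, -2353/7168, …
ICs: h(0) = 0, h′(0) = 1.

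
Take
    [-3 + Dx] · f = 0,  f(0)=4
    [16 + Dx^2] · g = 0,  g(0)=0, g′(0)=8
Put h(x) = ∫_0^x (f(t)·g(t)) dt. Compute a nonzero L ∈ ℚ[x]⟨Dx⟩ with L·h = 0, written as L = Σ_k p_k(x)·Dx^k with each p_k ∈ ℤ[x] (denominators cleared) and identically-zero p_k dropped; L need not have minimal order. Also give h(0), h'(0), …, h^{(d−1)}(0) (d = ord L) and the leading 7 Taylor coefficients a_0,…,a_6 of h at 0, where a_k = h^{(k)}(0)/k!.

L = 25·Dx - 6·Dx^2 + Dx^3  (order 3).
h: a_k = 0, 0, 16, 32, 44/3, -112/5, -1558/45, …
ICs: h(0) = 0, h′(0) = 0, h′′(0) = 32.

f: a_k = 4, 12, 18, 18, 27/2, 81/10, 81/20, …
g: a_k = 0, 8, 0, -64/3, 0, 256/15, 0, …
Product ⇒ symmetric product L₀, ord ≤ 2.
∫: right-multiply L₀ by Dx.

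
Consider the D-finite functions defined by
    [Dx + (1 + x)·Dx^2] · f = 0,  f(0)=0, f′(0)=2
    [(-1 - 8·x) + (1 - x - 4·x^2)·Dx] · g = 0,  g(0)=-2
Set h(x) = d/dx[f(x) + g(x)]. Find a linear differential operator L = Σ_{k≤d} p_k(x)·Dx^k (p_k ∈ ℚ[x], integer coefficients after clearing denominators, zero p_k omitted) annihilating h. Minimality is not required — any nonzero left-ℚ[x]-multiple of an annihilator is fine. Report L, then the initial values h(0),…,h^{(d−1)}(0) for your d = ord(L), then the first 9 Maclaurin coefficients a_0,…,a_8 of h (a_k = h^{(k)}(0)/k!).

L = (-74 - 562·x - 1120·x^2 - 1728·x^3 - 768·x^4) + (-52 - 576·x - 1636·x^2 - 3264·x^3 - 3488·x^4 - 1280·x^5)·Dx + (11 + 41·x + 53·x^2 - 185·x^3 - 704·x^4 - 752·x^5 - 256·x^6)·Dx^2  (order 2).
h: a_k = 0, -22, -52, -234, -648, -2174, -6172, -18642, -52720, …
ICs: h(0) = 0, h′(0) = -22.

f: a_k = 0, 2, -1, 2/3, -1/2, 2/5, -1/3, 2/7, -1/4, …
g: a_k = -2, -2, -10, -18, -58, -130, -362, -882, -2330, …
L₀ := lclm(L_f,L_g); ord L₀ ≤ 2+1.
h₀' ⇒ L via d/dx closure of L₀.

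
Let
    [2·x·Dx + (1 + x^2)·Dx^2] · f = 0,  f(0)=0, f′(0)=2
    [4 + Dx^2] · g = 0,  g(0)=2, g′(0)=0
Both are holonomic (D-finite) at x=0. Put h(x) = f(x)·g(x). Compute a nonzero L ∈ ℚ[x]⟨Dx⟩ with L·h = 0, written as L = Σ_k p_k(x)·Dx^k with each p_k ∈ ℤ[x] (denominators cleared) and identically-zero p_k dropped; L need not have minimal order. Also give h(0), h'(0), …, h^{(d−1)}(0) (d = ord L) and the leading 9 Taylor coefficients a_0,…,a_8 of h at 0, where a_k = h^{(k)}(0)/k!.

L = (160 + 464·x^2 + 464·x^4 + 256·x^6 + 64·x^8) + (96·x + 224·x^3 + 192·x^5 + 64·x^7)·Dx + (60 + 188·x^2 + 216·x^4 + 128·x^6 + 32·x^8)·Dx^2 + (24·x + 56·x^3 + 48·x^5 + 16·x^7)·Dx^3 + (5 + 18·x^2 + 25·x^4 + 16·x^6 + 4·x^8)·Dx^4  (order 4).
h: a_k = 0, 4, 0, -28/3, 0, 92/15, 0, -1076/315, 0, …
ICs: h(0) = 0, h′(0) = 4, h′′(0) = 0, h′′′(0) = -56.

f: a_k = 0, 2, 0, -2/3, 0, 2/5, 0, -2/7, 0, …
g: a_k = 2, 0, -4, 0, 4/3, 0, -8/45, 0, 4/315, …
Sym-product of L_f,L_g gives L₀ (≤ ord 4).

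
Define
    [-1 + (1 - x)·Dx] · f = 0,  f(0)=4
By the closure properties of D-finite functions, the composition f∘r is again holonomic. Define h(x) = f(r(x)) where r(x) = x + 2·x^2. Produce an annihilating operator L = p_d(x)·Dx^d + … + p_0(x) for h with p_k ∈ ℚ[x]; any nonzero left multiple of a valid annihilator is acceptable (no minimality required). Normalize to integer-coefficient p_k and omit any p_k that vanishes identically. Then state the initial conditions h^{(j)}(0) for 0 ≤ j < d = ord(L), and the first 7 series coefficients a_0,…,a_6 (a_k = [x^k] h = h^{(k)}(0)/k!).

L = (1 + 4·x) + (-1 + x + 2·x^2)·Dx  (order 1).
h: a_k = 4, 4, 12, 20, 44, 84, 172, …
ICs: h(0) = 4.

f: a_k = 4, 4, 4, 4, 4, 4, 4, …
Change of var in L_f (x↦r) gives L₀.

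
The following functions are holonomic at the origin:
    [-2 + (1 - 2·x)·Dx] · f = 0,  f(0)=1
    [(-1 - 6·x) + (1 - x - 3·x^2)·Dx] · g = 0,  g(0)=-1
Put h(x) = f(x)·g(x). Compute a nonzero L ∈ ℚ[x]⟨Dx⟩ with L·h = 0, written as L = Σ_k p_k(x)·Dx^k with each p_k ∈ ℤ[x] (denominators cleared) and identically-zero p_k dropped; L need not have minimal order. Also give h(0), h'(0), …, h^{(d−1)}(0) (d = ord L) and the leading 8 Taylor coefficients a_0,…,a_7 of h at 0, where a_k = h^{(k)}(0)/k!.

L = (-3 - 2·x + 18·x^2) + (1 - 3·x - x^2 + 6·x^3)·Dx  (order 1).
h: a_k = -1, -3, -10, -27, -73, -186, -469, -1155, …
ICs: h(0) = -1.

f: a_k = 1, 2, 4, 8, 16, 32, 64, 128, …
g: a_k = -1, -1, -4, -7, -19, -40, -97, -217, …
f·g: L₀ = L_f ⊗_s L_g, ord ≤ 1·1.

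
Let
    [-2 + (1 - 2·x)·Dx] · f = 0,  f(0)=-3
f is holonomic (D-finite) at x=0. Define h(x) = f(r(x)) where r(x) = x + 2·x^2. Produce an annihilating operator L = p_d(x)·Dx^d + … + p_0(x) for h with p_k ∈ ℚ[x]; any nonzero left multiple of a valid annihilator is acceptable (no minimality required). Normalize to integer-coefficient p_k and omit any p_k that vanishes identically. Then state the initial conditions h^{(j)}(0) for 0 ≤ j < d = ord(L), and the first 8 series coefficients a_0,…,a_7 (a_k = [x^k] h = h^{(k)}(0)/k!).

f: a_k = -3, -6, -12, -24, -48, -96, -192, -384, …
f∘r: x↦r, Dx↦Dx/r' in L_f ⇒ L₀.
L = (2 + 8·x) + (-1 + 2·x + 4·x^2)·Dx  (order 1).
h: a_k = -3, -6, -24, -72, -240, -768, -2496, -8064, …
ICs: h(0) = -3.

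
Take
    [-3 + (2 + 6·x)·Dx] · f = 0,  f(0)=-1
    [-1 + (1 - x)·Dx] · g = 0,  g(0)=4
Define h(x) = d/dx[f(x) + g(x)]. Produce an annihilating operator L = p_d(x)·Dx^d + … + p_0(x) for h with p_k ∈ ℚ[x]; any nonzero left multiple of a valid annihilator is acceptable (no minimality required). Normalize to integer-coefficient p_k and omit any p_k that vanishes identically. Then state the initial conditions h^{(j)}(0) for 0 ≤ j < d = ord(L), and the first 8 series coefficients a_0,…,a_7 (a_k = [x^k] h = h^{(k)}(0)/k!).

L = (-90 - 54·x) + (3 - 198·x - 189·x^2)·Dx + (14 + 46·x - 6·x^2 - 54·x^3)·Dx^2  (order 2).
h: a_k = 5/2, 41/4, 111/16, 917/32, -3385/256, 58215/512, -447853/2048, 2945741/4096, …
ICs: h(0) = 5/2, h′(0) = 41/4.

f: a_k = -1, -3/2, 9/8, -27/16, 405/128, -1701/256, 15309/1024, -72171/2048, …
g: a_k = 4, 4, 4, 4, 4, 4, 4, 4, …
f+g: L₀ = lclm(L_f,L_g), ord ≤ 1+1.
h₀' ⇒ L via d/dx closure of L₀.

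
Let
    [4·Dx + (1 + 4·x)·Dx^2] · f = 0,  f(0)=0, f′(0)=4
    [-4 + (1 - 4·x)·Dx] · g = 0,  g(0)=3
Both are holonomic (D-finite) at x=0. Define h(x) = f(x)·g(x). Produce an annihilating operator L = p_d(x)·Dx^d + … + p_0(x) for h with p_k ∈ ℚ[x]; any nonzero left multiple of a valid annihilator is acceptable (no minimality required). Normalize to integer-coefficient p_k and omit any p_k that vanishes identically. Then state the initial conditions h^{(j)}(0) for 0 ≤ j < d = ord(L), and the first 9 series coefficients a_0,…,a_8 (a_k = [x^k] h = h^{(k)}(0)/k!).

f: a_k = 0, 4, -8, 64/3, -64, 1024/5, -2048/3, 16384/7, -8192, …
g: a_k = 3, 12, 48, 192, 768, 3072, 12288, 49152, 196608, …
f·g: L₀ = L_f ⊗_s L_g, ord ≤ 2·1.
L = 16 + (4 + 48·x)·Dx + (-1 + 16·x^2)·Dx^2  (order 2).
h: a_k = 0, 12, 24, 160, 448, 12032/5, 37888/5, 1306624/35, 4366336/35, …
ICs: h(0) = 0, h′(0) = 12.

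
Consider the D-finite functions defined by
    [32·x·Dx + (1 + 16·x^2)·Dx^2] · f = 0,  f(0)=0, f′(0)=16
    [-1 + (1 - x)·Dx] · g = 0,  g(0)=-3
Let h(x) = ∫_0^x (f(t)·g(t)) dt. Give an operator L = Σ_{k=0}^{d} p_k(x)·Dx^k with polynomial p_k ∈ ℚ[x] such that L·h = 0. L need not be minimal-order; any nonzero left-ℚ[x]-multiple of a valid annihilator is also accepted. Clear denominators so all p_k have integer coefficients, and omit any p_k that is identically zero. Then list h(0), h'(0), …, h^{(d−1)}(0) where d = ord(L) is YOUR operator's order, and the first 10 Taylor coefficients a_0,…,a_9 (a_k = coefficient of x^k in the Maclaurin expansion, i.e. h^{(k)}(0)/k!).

f: a_k = 0, 16, 0, -256/3, 0, 4096/5, 0, -65536/7, 0, 1048576/9, …
g: a_k = -3, -3, -3, -3, -3, -3, -3, -3, -3, -3, …
Product ⇒ symmetric product L₀, ord ≤ 2.
∫: right-multiply L₀ by Dx.
L = 32·x·Dx + (2 - 32·x + 64·x^2)·Dx^2 + (-1 + x - 16·x^2 + 16·x^3)·Dx^3  (order 3).
h: a_k = 0, 0, -24, -16, 52, 208/5, -5624/15, -11248/35, 113038/35, 904304/315, …
ICs: h(0) = 0, h′(0) = 0, h′′(0) = -48.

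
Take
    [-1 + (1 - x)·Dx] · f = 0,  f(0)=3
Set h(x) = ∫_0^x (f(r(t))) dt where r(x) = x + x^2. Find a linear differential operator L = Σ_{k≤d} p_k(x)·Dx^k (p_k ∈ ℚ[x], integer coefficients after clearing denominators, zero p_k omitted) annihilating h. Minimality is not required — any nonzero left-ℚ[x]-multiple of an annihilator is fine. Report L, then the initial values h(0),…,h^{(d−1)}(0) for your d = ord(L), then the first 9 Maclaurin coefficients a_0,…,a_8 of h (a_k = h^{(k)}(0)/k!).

L = (1 + 2·x)·Dx + (-1 + x + x^2)·Dx^2  (order 2).
h: a_k = 0, 3, 3/2, 2, 9/4, 3, 4, 39/7, 63/8, …
ICs: h(0) = 0, h′(0) = 3.

f: a_k = 3, 3, 3, 3, 3, 3, 3, 3, 3, …
f∘r: x↦r, Dx↦Dx/r' in L_f ⇒ L₀.
Integrate: L := L₀·Dx.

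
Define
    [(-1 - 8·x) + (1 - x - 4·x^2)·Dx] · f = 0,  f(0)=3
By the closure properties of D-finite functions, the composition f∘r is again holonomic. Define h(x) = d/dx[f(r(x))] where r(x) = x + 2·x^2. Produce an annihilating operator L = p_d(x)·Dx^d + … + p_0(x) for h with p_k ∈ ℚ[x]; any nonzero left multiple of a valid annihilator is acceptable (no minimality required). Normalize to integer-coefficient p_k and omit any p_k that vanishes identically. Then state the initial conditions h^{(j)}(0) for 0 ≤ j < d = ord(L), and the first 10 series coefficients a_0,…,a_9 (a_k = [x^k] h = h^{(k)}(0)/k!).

f: a_k = 3, 3, 15, 27, 87, 195, 543, 1323, 3495, 8787, …
Substitute x→r, Dx→(1/r')Dx; clear ⇒ L₀.
Differentiate: ansatz ord ≤ ord L₀ ⇒ L.
L = (14 + 20·x + 120·x^2 + 320·x^3 + 320·x^4) + (-1 - 3·x + 10·x^2 + 40·x^3 + 80·x^4 + 64·x^5)·Dx  (order 1).
h: a_k = 3, 42, 261, 1236, 6075, 28782, 128961, 572712, 2504871, 10793730, …
ICs: h(0) = 3.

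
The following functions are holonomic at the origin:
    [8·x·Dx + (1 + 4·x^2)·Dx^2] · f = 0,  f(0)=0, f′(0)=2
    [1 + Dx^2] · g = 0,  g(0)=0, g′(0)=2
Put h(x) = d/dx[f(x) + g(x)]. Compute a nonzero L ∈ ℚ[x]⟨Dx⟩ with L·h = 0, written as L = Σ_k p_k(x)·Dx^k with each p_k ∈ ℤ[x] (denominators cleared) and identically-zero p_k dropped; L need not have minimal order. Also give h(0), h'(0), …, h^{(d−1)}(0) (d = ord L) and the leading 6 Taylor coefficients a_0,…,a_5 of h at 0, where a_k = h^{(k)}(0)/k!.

f: a_k = 0, 2, 0, -8/3, 0, 32/5, …
g: a_k = 0, 2, 0, -1/3, 0, 1/60, …
Sum ⇒ L₀ = lclm(L_f,L_g) in ℚ(x)⟨Dx⟩.
Derive L from L₀ (diff closure).
L = (-376·x + 1600·x^3 + 128·x^5) + (-7 + 76·x^2 + 432·x^4 + 64·x^6)·Dx + (-376·x + 1600·x^3 + 128·x^5)·Dx^2 + (-7 + 76·x^2 + 432·x^4 + 64·x^6)·Dx^3  (order 3).
h: a_k = 4, 0, -9, 0, 385/12, 0, …
ICs: h(0) = 4, h′(0) = 0, h′′(0) = -18.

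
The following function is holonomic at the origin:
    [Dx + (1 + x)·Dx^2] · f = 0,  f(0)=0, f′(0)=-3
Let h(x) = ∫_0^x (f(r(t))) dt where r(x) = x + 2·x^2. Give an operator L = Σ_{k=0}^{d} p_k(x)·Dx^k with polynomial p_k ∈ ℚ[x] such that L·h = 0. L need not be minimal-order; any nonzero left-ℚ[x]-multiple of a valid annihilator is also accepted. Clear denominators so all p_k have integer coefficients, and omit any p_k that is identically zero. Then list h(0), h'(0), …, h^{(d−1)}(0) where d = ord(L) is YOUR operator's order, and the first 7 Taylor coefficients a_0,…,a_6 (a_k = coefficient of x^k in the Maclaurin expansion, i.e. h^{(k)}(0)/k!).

f: a_k = 0, -3, 3/2, -1, 3/4, -3/5, 1/2, …
L₀ from L_f via x↦r, Dx↦r'^{-1}Dx.
h=∫h₀ ⇒ L = L₀·Dx.
L = (-3 + 4·x + 8·x^2)·Dx^2 + (1 + 5·x + 6·x^2 + 8·x^3)·Dx^3  (order 3).
h: a_k = 0, 0, -3/2, -3/2, 5/4, 3/20, -11/10, …
ICs: h(0) = 0, h′(0) = 0, h′′(0) = -3.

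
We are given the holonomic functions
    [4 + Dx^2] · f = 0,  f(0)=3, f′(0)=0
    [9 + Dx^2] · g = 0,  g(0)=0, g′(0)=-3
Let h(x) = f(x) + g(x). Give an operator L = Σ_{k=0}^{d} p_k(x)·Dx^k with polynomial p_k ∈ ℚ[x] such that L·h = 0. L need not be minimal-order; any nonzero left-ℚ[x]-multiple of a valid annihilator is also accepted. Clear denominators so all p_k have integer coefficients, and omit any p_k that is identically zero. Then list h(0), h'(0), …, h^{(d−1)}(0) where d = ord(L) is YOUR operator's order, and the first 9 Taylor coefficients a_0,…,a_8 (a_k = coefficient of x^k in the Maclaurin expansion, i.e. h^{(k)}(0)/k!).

f: a_k = 3, 0, -6, 0, 2, 0, -4/15, 0, 2/105, …
g: a_k = 0, -3, 0, 9/2, 0, -81/40, 0, 243/560, 0, …
Weyl lclm of L_f,L_g ⇒ L₀ (ord ≤ 4).
L = 36 + 13·Dx^2 + Dx^4  (order 4).
h: a_k = 3, -3, -6, 9/2, 2, -81/40, -4/15, 243/560, 2/105, …
ICs: h(0) = 3, h′(0) = -3, h′′(0) = -12, h′′′(0) = 27.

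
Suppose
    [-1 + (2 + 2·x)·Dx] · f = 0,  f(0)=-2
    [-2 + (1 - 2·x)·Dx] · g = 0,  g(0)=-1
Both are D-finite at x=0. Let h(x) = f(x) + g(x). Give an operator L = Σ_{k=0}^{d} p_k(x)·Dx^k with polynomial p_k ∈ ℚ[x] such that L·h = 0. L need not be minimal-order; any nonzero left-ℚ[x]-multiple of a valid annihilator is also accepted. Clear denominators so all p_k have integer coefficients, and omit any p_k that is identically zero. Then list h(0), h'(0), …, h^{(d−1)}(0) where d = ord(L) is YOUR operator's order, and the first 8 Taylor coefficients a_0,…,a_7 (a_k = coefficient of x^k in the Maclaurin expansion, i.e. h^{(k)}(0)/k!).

f: a_k = -2, -1, 1/4, -1/8, 5/64, -7/128, 21/512, -33/1024, …
g: a_k = -1, -2, -4, -8, -16, -32, -64, -128, …
h₀=f+g: left-lcm gives L₀, ord ≤ 2.
L = (6 + 4·x) + (-11 - 20·x - 12·x^2)·Dx + (2 + 2·x - 8·x^2 - 8·x^3)·Dx^2  (order 2).
h: a_k = -3, -3, -15/4, -65/8, -1019/64, -4103/128, -32747/512, -131105/1024, …
ICs: h(0) = -3, h′(0) = -3.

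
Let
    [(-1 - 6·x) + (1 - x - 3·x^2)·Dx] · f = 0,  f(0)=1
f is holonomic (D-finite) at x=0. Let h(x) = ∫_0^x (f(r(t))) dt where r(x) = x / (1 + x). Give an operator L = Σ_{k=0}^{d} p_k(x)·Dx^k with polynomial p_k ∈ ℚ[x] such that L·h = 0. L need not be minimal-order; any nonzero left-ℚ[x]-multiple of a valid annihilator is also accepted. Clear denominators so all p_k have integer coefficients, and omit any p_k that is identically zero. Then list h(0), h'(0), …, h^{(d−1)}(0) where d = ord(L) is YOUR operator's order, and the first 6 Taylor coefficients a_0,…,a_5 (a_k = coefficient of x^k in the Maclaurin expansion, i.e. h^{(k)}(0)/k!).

L = (1 + 7·x)·Dx + (-1 - 2·x + 2·x^2 + 3·x^3)·Dx^2  (order 2).
h: a_k = 0, 1, 1/2, 1, 0, 9/5, …
ICs: h(0) = 0, h′(0) = 1.

f: a_k = 1, 1, 4, 7, 19, 40, …
L₀ from L_f via x↦r, Dx↦r'^{-1}Dx.
h=∫h₀ ⇒ L = L₀·Dx.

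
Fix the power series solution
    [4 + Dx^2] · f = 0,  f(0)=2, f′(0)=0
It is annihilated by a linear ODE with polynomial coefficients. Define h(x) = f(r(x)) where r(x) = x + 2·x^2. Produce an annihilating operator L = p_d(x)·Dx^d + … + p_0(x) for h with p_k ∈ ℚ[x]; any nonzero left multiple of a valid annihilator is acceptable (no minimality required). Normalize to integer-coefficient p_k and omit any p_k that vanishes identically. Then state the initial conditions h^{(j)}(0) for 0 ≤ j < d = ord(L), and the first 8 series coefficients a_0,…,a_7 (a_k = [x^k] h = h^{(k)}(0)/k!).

L = (4 + 48·x + 192·x^2 + 256·x^3) - 4·Dx + (1 + 4·x)·Dx^2  (order 2).
h: a_k = 2, 0, -4, -16, -44/3, 32/3, 1432/45, 608/15, …
ICs: h(0) = 2, h′(0) = 0.

f: a_k = 2, 0, -4, 0, 4/3, 0, -8/45, 0, …
Change of var in L_f (x↦r) gives L₀.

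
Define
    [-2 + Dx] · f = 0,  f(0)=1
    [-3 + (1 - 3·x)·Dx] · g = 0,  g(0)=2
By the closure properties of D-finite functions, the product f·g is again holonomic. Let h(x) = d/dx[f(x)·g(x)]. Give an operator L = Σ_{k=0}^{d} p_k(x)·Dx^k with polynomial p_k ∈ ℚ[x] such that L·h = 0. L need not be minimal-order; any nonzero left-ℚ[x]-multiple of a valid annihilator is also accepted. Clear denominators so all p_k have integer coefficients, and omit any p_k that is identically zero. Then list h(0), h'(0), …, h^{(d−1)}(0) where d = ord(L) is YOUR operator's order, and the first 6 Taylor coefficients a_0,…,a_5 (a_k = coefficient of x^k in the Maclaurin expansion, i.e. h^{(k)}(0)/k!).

L = (34 - 60·x + 36·x^2) + (-5 + 21·x - 18·x^2)·Dx  (order 1).
h: a_k = 10, 68, 314, 3784/3, 14198/3, 51116/3, …
ICs: h(0) = 10.

f: a_k = 1, 2, 2, 4/3, 2/3, 4/15, …
g: a_k = 2, 6, 18, 54, 162, 486, …
Sym-product of L_f,L_g gives L₀ (≤ ord 1).
h₀' ⇒ L via d/dx closure of L₀.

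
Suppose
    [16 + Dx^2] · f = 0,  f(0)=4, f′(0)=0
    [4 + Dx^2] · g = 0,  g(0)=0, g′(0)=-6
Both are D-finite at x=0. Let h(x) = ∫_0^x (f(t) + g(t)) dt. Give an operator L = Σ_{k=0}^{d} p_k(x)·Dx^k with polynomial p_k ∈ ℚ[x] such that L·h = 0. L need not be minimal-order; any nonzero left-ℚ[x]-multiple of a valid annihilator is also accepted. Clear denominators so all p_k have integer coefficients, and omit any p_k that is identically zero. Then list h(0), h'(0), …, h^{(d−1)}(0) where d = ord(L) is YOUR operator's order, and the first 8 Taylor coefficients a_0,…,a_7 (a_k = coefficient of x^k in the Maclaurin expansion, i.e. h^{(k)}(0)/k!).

f: a_k = 4, 0, -32, 0, 128/3, 0, -1024/45, 0, …
g: a_k = 0, -6, 0, 4, 0, -4/5, 0, 8/105, …
h₀=f+g: left-lcm gives L₀, ord ≤ 4.
Integrate: L := L₀·Dx.
L = 64·Dx + 20·Dx^3 + Dx^5  (order 5).
h: a_k = 0, 4, -3, -32/3, 1, 128/15, -2/15, -1024/315, …
ICs: h(0) = 0, h′(0) = 4, h′′(0) = -6, h′′′(0) = -64, h′′′′(0) = 24.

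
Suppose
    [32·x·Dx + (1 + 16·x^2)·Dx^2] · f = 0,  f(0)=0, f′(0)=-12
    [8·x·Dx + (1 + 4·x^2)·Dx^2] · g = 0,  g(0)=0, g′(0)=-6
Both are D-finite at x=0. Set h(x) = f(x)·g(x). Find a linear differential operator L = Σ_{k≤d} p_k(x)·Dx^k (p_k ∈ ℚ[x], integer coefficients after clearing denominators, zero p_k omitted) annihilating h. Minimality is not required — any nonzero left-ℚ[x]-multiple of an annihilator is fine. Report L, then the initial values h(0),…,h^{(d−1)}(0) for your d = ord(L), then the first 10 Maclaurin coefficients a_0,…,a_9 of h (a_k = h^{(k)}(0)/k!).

f: a_k = 0, -12, 0, 64, 0, -3072/5, 0, 49152/7, 0, -262144/3, …
g: a_k = 0, -6, 0, 8, 0, -96/5, 0, 384/7, 0, -512/3, …
h₀=f·g: eliminate ⇒ L₀, order ≤ 2·2.
L = (-1536·x - 51200·x^3 - 262144·x^5 + 655360·x^7 + 6291456·x^9)·Dx + (-80 - 6592·x^2 - 92160·x^4 - 229376·x^6 + 2293760·x^8 + 9437184·x^10)·Dx^2 + (-160·x - 4480·x^3 - 30720·x^5 + 69632·x^7 + 1310720·x^9 + 3145728·x^11)·Dx^3 + (-1 - 40·x^2 - 464·x^4 + 29696·x^8 + 163840·x^10 + 262144·x^12)·Dx^4  (order 4).
h: a_k = 0, 0, 72, 0, -480, 0, 22144/5, 0, -342528/7, 0, …
ICs: h(0) = 0, h′(0) = 0, h′′(0) = 144, h′′′(0) = 0.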